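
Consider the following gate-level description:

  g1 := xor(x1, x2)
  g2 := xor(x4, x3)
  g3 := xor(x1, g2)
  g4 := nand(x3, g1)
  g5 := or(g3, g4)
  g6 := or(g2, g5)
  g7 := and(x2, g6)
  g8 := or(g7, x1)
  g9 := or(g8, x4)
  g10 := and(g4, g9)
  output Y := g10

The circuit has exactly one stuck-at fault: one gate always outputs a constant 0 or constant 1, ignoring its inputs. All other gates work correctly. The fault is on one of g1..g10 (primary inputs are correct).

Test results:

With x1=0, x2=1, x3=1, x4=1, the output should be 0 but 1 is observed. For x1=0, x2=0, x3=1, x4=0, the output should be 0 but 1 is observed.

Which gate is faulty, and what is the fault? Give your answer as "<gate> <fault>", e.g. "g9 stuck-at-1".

Fault-free values for test 1 (x1=0, x2=1, x3=1, x4=1): g1=1, g2=0, g3=0, g4=0, g5=0, g6=0, g7=0, g8=0, g9=1, g10=0, giving Y=0. Observed 1.
Test 1: faults giving observed 1 are {g1 stuck-at-0, g4 stuck-at-1, g10 stuck-at-1}.
Test 2 (x1=0, x2=0, x3=1, x4=0): fault-free g1=0, g2=1, g3=1, g4=1, g5=1, g6=1, g7=0, g8=0, g9=0, g10=0 → 0; observed 1. Eliminates g1 stuck-at-0, g4 stuck-at-1.
Only g10 stuck-at-1 is consistent with every test.

g10 stuck-at-1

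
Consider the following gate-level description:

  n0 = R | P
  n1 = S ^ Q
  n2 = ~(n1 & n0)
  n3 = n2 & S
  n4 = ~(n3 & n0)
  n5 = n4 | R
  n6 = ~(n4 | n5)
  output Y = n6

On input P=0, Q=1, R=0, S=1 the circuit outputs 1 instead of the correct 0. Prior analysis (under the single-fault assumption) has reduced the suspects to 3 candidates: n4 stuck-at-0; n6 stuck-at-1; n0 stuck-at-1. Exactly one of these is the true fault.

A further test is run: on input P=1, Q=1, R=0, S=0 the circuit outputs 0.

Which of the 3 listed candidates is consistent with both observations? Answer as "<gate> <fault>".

n0 stuck-at-1

Evaluate each candidate on input P=1, Q=1, R=0, S=0:
  n4 stuck-at-0: n0=1, n1=1, n2=0, n3=0, n4=0 [stuck-at-0], n5=0, n6=1 → 1 — eliminated
  n6 stuck-at-1: n0=1, n1=1, n2=0, n3=0, n4=1, n5=1, n6=1 [stuck-at-1] → 1 — eliminated
  n0 stuck-at-1: n0=1 [stuck-at-1], n1=1, n2=0, n3=0, n4=1, n5=1, n6=0 → 0 — matches
Only n0 stuck-at-1 reproduces the observed 0.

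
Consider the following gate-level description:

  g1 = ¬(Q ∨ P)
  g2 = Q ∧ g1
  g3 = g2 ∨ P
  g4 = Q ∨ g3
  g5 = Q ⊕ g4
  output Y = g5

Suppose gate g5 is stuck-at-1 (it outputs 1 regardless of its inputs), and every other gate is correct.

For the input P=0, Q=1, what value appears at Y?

1

Propagate with g5 forced: g1=0, g2=0, g3=0, g4=1, g5=1 [stuck-at-1].
So Y = 1. (Without the fault it would be 0.)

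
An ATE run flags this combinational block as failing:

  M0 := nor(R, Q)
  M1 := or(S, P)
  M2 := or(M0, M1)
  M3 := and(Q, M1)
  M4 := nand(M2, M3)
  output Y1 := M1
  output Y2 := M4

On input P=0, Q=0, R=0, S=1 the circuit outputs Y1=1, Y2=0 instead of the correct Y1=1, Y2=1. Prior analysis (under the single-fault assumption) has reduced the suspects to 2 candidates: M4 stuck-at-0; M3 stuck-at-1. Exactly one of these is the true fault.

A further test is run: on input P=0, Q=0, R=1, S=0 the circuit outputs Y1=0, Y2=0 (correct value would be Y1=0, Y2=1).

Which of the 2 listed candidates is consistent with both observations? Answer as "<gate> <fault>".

M4 stuck-at-0

Evaluate each candidate on input P=0, Q=0, R=1, S=0:
  M4 stuck-at-0: M0=0, M1=0, M2=0, M3=0, M4=0 [stuck-at-0] → Y1=0, Y2=0 — matches
  M3 stuck-at-1: M0=0, M1=0, M2=0, M3=1 [stuck-at-1], M4=1 → Y1=0, Y2=1 — eliminated
Only M4 stuck-at-0 reproduces the observed Y1=0, Y2=0.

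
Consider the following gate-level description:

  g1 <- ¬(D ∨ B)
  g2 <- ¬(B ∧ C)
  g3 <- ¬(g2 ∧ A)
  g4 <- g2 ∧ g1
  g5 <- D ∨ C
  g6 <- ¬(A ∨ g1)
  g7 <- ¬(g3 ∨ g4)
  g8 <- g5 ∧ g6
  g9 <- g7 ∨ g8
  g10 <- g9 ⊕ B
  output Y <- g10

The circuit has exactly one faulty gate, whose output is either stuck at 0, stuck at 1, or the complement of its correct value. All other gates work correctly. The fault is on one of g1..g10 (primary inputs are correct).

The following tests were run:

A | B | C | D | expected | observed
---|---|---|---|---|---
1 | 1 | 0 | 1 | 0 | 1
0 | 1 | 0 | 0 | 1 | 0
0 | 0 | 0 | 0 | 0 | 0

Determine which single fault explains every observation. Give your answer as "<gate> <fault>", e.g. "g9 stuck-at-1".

Fault-free values for test 1 (A=1, B=1, C=0, D=1): g1=0, g2=1, g3=0, g4=0, g5=1, g6=0, g7=1, g8=0, g9=1, g10=0, giving Y=0. Observed 1.
Test 1: faults giving observed 1 are {g1 stuck-at-1, g1 inverted output, g2 stuck-at-0, g2 inverted output, g3 stuck-at-1, g3 inverted output, g4 stuck-at-1, g4 inverted output, g7 stuck-at-0, g7 inverted output, g9 stuck-at-0, g9 inverted output, g10 stuck-at-1, g10 inverted output}.
Test 2 (A=0, B=1, C=0, D=0): fault-free g1=0, g2=1, g3=1, g4=0, g5=0, g6=1, g7=0, g8=0, g9=0, g10=1 → 1; observed 0. Eliminates g1 stuck-at-1, g1 inverted output, g2 stuck-at-0, g2 inverted output, g3 stuck-at-1, g4 stuck-at-1, g4 inverted output, g7 stuck-at-0, g9 stuck-at-0, g10 stuck-at-1.
Test 3 (A=0, B=0, C=0, D=0): fault-free g1=1, g2=1, g3=1, g4=1, g5=0, g6=0, g7=0, g8=0, g9=0, g10=0 → 0; observed 0. Eliminates g7 inverted output, g9 inverted output, g10 inverted output.
Only g3 inverted output is consistent with every test.

g3 inverted output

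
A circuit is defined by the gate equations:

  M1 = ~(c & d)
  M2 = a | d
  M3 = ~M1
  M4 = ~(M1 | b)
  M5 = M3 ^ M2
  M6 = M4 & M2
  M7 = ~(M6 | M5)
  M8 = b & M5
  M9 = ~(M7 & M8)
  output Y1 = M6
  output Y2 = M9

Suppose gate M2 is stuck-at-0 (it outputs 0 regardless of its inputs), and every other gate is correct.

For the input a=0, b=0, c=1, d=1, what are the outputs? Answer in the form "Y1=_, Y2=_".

Propagate with M2 forced: M1=0, M2=0 [stuck-at-0], M3=1, M4=1, M5=1, M6=0, M7=0, M8=0, M9=1.
So the outputs are Y1=0, Y2=1. (Without the fault they would be Y1=1, Y2=1.)

Y1=0, Y2=1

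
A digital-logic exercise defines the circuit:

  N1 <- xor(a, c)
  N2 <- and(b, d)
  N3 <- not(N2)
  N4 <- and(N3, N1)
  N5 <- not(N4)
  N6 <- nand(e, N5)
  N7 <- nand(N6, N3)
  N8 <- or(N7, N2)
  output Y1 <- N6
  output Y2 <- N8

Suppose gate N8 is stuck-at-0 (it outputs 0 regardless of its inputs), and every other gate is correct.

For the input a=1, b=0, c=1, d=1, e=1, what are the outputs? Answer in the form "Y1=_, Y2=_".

Propagate with N8 forced: N1=0, N2=0, N3=1, N4=0, N5=1, N6=0, N7=1, N8=0 [stuck-at-0].
So the outputs are Y1=0, Y2=0. (Without the fault they would be Y1=0, Y2=1.)

Y1=0, Y2=0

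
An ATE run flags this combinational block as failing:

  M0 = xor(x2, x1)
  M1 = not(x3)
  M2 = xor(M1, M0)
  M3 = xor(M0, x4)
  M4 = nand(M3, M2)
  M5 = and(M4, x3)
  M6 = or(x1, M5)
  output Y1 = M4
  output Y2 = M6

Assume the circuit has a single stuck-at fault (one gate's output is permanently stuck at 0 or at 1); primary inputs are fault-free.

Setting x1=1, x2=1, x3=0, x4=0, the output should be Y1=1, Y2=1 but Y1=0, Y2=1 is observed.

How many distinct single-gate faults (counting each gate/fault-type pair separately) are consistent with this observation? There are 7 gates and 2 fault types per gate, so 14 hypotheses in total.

Fault-free: M0=0, M1=1, M2=1, M3=0, M4=1, M5=0, M6=1 → Y1=1, Y2=1. Observed Y1=0, Y2=1.
  M0 stuck-at-0: output Y1=1, Y2=1 ✗
  M0 stuck-at-1: output Y1=1, Y2=1 ✗
  M1 stuck-at-0: output Y1=1, Y2=1 ✗
  M1 stuck-at-1: output Y1=1, Y2=1 ✗
  M2 stuck-at-0: output Y1=1, Y2=1 ✗
  M2 stuck-at-1: output Y1=1, Y2=1 ✗
  M3 stuck-at-0: output Y1=1, Y2=1 ✗
  M3 stuck-at-1: output Y1=0, Y2=1 ✓
  M4 stuck-at-0: output Y1=0, Y2=1 ✓
  M4 stuck-at-1: output Y1=1, Y2=1 ✗
  M5 stuck-at-0: output Y1=1, Y2=1 ✗
  M5 stuck-at-1: output Y1=1, Y2=1 ✗
  M6 stuck-at-0: output Y1=1, Y2=0 ✗
  M6 stuck-at-1: output Y1=1, Y2=1 ✗
Consistent faults: {M3 stuck-at-1, M4 stuck-at-0} — 2 in all.

2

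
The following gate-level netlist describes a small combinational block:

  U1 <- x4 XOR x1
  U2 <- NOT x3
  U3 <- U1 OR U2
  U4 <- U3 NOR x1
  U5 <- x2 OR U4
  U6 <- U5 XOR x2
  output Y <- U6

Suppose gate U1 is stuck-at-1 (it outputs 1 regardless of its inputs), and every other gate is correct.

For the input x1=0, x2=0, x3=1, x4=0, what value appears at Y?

0

Propagate with U1 forced: U1=1 [stuck-at-1], U2=0, U3=1, U4=0, U5=0, U6=0.
So Y = 0. (Without the fault it would be 1.)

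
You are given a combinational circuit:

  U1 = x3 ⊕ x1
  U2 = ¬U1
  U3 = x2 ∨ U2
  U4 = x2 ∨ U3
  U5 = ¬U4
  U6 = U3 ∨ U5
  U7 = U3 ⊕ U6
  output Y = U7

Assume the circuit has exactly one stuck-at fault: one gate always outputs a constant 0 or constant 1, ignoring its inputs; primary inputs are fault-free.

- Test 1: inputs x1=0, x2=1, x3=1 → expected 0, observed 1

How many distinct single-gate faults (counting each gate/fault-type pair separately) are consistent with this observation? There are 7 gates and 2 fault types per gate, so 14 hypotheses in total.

Fault-free: U1=1, U2=0, U3=1, U4=1, U5=0, U6=1, U7=0 → 0. Observed 1.
  U1 stuck-at-0: output 0 ✗
  U1 stuck-at-1: output 0 ✗
  U2 stuck-at-0: output 0 ✗
  U2 stuck-at-1: output 0 ✗
  U3 stuck-at-0: output 0 ✗
  U3 stuck-at-1: output 0 ✗
  U4 stuck-at-0: output 0 ✗
  U4 stuck-at-1: output 0 ✗
  U5 stuck-at-0: output 0 ✗
  U5 stuck-at-1: output 0 ✗
  U6 stuck-at-0: output 1 ✓
  U6 stuck-at-1: output 0 ✗
  U7 stuck-at-0: output 0 ✗
  U7 stuck-at-1: output 1 ✓
Consistent faults: {U6 stuck-at-0, U7 stuck-at-1} — 2 in all.

2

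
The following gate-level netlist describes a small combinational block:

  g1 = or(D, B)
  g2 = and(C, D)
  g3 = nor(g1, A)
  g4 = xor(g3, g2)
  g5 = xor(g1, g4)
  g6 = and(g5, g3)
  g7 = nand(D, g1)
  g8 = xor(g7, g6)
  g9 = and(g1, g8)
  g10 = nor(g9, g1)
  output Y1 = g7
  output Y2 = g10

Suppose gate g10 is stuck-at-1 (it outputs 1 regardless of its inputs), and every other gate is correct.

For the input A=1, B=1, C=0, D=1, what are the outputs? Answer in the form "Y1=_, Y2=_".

Propagate with g10 forced: g1=1, g2=0, g3=0, g4=0, g5=1, g6=0, g7=0, g8=0, g9=0, g10=1 [stuck-at-1].
So the outputs are Y1=0, Y2=1. (Without the fault they would be Y1=0, Y2=0.)

Y1=0, Y2=1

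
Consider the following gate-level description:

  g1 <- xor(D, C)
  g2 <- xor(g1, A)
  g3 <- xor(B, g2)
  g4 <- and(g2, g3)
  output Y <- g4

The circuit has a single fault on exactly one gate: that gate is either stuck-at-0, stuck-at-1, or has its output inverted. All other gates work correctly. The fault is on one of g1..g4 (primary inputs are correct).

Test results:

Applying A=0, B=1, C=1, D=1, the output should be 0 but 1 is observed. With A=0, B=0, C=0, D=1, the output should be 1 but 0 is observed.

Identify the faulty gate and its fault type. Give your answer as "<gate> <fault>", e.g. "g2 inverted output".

Fault-free values for test 1 (A=0, B=1, C=1, D=1): g1=0, g2=0, g3=1, g4=0, giving Y=0. Observed 1.
Test 1: faults giving observed 1 are {g4 stuck-at-1, g4 inverted output}.
Test 2 (A=0, B=0, C=0, D=1): fault-free g1=1, g2=1, g3=1, g4=1 → 1; observed 0. Eliminates g4 stuck-at-1.
Only g4 inverted output is consistent with every test.

g4 inverted output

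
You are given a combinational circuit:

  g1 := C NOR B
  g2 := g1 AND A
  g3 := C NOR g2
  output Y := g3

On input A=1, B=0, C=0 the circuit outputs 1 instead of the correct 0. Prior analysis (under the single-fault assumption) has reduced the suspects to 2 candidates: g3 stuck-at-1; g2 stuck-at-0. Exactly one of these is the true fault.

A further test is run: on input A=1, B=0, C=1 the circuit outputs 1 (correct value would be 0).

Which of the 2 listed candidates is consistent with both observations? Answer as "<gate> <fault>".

Evaluate each candidate on input A=1, B=0, C=1:
  g3 stuck-at-1: g1=0, g2=0, g3=1 [stuck-at-1] → 1 — matches
  g2 stuck-at-0: g1=0, g2=0 [stuck-at-0], g3=0 → 0 — eliminated
Only g3 stuck-at-1 reproduces the observed 1.

g3 stuck-at-1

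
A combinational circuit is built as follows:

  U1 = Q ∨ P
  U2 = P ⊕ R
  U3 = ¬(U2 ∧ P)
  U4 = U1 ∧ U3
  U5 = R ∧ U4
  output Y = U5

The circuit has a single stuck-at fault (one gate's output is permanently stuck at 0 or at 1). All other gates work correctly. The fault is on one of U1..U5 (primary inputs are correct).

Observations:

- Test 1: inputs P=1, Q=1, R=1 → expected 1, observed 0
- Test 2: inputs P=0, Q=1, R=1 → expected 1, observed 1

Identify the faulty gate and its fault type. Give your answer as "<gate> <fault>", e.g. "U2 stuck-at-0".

U2 stuck-at-1

Fault-free values for test 1 (P=1, Q=1, R=1): U1=1, U2=0, U3=1, U4=1, U5=1, giving Y=1. Observed 0.
Test 1: faults giving observed 0 are {U1 stuck-at-0, U2 stuck-at-1, U3 stuck-at-0, U4 stuck-at-0, U5 stuck-at-0}.
Test 2 (P=0, Q=1, R=1): fault-free U1=1, U2=1, U3=1, U4=1, U5=1 → 1; observed 1. Eliminates U1 stuck-at-0, U3 stuck-at-0, U4 stuck-at-0, U5 stuck-at-0.
Only U2 stuck-at-1 is consistent with every test.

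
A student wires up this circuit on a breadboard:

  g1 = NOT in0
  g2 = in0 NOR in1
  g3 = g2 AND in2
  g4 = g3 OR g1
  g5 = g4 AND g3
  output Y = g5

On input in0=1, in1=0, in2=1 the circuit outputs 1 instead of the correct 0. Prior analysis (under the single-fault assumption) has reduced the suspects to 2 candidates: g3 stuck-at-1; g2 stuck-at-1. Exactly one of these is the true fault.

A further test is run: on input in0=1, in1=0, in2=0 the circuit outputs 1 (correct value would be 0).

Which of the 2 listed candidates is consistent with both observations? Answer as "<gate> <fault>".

g3 stuck-at-1

Evaluate each candidate on input in0=1, in1=0, in2=0:
  g3 stuck-at-1: g1=0, g2=0, g3=1 [stuck-at-1], g4=1, g5=1 → 1 — matches
  g2 stuck-at-1: g1=0, g2=1 [stuck-at-1], g3=0, g4=0, g5=0 → 0 — eliminated
Only g3 stuck-at-1 reproduces the observed 1.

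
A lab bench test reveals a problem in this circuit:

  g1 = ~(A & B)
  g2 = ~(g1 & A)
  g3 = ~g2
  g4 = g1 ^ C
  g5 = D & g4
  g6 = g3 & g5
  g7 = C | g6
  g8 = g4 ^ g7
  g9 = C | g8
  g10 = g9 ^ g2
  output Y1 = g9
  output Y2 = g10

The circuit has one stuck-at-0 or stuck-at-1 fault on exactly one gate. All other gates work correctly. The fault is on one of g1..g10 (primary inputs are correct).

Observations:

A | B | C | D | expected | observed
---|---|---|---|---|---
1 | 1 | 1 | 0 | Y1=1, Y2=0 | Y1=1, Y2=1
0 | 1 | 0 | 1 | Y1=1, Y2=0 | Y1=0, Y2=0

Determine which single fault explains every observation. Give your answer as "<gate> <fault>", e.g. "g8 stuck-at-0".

Fault-free values for test 1 (A=1, B=1, C=1, D=0): g1=0, g2=1, g3=0, g4=1, g5=0, g6=0, g7=1, g8=0, g9=1, g10=0, giving Y1=1, Y2=0. Observed Y1=1, Y2=1.
Test 1: faults giving observed Y1=1, Y2=1 are {g1 stuck-at-1, g2 stuck-at-0, g10 stuck-at-1}.
Test 2 (A=0, B=1, C=0, D=1): fault-free g1=1, g2=1, g3=0, g4=1, g5=1, g6=0, g7=0, g8=1, g9=1, g10=0 → Y1=1, Y2=0; observed Y1=0, Y2=0. Eliminates g1 stuck-at-1, g10 stuck-at-1.
Only g2 stuck-at-0 is consistent with every test.

g2 stuck-at-0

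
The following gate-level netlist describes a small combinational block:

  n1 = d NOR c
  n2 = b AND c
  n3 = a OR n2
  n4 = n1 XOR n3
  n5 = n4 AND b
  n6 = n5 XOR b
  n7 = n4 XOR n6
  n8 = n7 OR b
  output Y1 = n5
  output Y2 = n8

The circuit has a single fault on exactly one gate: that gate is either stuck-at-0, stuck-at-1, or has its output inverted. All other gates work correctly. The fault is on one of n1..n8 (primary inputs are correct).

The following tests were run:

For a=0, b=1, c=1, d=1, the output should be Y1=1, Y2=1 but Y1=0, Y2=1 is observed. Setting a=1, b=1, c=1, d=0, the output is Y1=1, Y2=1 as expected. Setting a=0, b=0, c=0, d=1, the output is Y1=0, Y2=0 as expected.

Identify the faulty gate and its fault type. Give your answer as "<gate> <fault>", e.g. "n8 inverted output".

n2 stuck-at-0

Fault-free values for test 1 (a=0, b=1, c=1, d=1): n1=0, n2=1, n3=1, n4=1, n5=1, n6=0, n7=1, n8=1, giving Y1=1, Y2=1. Observed Y1=0, Y2=1.
Test 1: faults giving observed Y1=0, Y2=1 are {n1 stuck-at-1, n1 inverted output, n2 stuck-at-0, n2 inverted output, n3 stuck-at-0, n3 inverted output, n4 stuck-at-0, n4 inverted output, n5 stuck-at-0, n5 inverted output}.
Test 2 (a=1, b=1, c=1, d=0): fault-free n1=0, n2=1, n3=1, n4=1, n5=1, n6=0, n7=1, n8=1 → Y1=1, Y2=1; observed Y1=1, Y2=1. Eliminates n1 stuck-at-1, n1 inverted output, n3 stuck-at-0, n3 inverted output, n4 stuck-at-0, n4 inverted output, n5 stuck-at-0, n5 inverted output.
Test 3 (a=0, b=0, c=0, d=1): fault-free n1=0, n2=0, n3=0, n4=0, n5=0, n6=0, n7=0, n8=0 → Y1=0, Y2=0; observed Y1=0, Y2=0. Eliminates n2 inverted output.
Only n2 stuck-at-0 is consistent with every test.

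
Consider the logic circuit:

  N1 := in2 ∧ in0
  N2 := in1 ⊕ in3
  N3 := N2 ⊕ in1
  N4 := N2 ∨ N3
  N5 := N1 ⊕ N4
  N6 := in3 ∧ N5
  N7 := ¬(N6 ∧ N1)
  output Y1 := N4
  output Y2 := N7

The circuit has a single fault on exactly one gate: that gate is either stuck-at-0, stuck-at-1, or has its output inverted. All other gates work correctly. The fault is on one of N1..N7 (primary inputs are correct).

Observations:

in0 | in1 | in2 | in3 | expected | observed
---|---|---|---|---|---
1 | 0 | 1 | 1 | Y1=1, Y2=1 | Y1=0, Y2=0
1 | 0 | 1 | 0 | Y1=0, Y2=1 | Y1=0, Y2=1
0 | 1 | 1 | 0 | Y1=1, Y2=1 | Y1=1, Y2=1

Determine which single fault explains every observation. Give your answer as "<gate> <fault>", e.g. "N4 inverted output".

Fault-free values for test 1 (in0=1, in1=0, in2=1, in3=1): N1=1, N2=1, N3=1, N4=1, N5=0, N6=0, N7=1, giving Y1=1, Y2=1. Observed Y1=0, Y2=0.
Test 1: faults giving observed Y1=0, Y2=0 are {N2 stuck-at-0, N2 inverted output, N4 stuck-at-0, N4 inverted output}.
Test 2 (in0=1, in1=0, in2=1, in3=0): fault-free N1=1, N2=0, N3=0, N4=0, N5=1, N6=0, N7=1 → Y1=0, Y2=1; observed Y1=0, Y2=1. Eliminates N2 inverted output, N4 inverted output.
Test 3 (in0=0, in1=1, in2=1, in3=0): fault-free N1=0, N2=1, N3=0, N4=1, N5=1, N6=0, N7=1 → Y1=1, Y2=1; observed Y1=1, Y2=1. Eliminates N4 stuck-at-0.
Only N2 stuck-at-0 is consistent with every test.

N2 stuck-at-0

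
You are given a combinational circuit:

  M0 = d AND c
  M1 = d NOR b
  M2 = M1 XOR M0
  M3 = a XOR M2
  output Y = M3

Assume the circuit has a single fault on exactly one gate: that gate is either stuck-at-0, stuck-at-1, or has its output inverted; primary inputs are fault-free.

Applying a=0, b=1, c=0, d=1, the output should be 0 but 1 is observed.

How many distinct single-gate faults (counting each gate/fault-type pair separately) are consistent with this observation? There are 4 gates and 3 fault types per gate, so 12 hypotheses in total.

8

Fault-free: M0=0, M1=0, M2=0, M3=0 → 0. Observed 1.
  M0 stuck-at-0: output 0 ✗
  M0 stuck-at-1: output 1 ✓
  M0 inverted output: output 1 ✓
  M1 stuck-at-0: output 0 ✗
  M1 stuck-at-1: output 1 ✓
  M1 inverted output: output 1 ✓
  M2 stuck-at-0: output 0 ✗
  M2 stuck-at-1: output 1 ✓
  M2 inverted output: output 1 ✓
  M3 stuck-at-0: output 0 ✗
  M3 stuck-at-1: output 1 ✓
  M3 inverted output: output 1 ✓
Consistent faults: {M0 stuck-at-1, M0 inverted output, M1 stuck-at-1, M1 inverted output, M2 stuck-at-1, M2 inverted output, M3 stuck-at-1, M3 inverted output} — 8 in all.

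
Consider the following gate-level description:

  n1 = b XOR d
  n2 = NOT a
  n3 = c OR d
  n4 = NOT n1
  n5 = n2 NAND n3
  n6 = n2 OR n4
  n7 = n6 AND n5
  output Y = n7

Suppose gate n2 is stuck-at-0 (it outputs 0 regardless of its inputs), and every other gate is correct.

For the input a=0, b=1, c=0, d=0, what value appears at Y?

Propagate with n2 forced: n1=1, n2=0 [stuck-at-0], n3=0, n4=0, n5=1, n6=0, n7=0.
So Y = 0. (Without the fault it would be 1.)

0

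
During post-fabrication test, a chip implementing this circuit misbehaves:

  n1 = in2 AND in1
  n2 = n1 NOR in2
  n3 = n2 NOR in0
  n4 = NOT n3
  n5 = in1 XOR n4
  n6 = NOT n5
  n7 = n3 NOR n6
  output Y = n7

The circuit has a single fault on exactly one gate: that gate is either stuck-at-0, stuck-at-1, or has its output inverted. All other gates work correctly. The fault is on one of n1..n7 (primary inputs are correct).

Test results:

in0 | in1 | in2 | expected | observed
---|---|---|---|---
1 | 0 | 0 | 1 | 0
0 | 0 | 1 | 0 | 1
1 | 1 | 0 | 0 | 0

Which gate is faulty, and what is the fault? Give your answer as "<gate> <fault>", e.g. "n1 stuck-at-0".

n3 inverted output

Fault-free values for test 1 (in0=1, in1=0, in2=0): n1=0, n2=1, n3=0, n4=1, n5=1, n6=0, n7=1, giving Y=1. Observed 0.
Test 1: faults giving observed 0 are {n3 stuck-at-1, n3 inverted output, n4 stuck-at-0, n4 inverted output, n5 stuck-at-0, n5 inverted output, n6 stuck-at-1, n6 inverted output, n7 stuck-at-0, n7 inverted output}.
Test 2 (in0=0, in1=0, in2=1): fault-free n1=0, n2=0, n3=1, n4=0, n5=0, n6=1, n7=0 → 0; observed 1. Eliminates n3 stuck-at-1, n4 stuck-at-0, n4 inverted output, n5 stuck-at-0, n5 inverted output, n6 stuck-at-1, n6 inverted output, n7 stuck-at-0.
Test 3 (in0=1, in1=1, in2=0): fault-free n1=0, n2=1, n3=0, n4=1, n5=0, n6=1, n7=0 → 0; observed 0. Eliminates n7 inverted output.
Only n3 inverted output is consistent with every test.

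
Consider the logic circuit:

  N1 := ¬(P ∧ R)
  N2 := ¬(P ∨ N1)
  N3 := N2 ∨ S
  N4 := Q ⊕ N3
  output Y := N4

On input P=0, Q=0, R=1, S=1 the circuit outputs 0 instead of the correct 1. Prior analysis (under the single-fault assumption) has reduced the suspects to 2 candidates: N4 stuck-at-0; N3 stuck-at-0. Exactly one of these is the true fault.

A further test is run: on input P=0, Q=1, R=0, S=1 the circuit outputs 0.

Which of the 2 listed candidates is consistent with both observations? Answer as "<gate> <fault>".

N4 stuck-at-0

Evaluate each candidate on input P=0, Q=1, R=0, S=1:
  N4 stuck-at-0: N1=1, N2=0, N3=1, N4=0 [stuck-at-0] → 0 — matches
  N3 stuck-at-0: N1=1, N2=0, N3=0 [stuck-at-0], N4=1 → 1 — eliminated
Only N4 stuck-at-0 reproduces the observed 0.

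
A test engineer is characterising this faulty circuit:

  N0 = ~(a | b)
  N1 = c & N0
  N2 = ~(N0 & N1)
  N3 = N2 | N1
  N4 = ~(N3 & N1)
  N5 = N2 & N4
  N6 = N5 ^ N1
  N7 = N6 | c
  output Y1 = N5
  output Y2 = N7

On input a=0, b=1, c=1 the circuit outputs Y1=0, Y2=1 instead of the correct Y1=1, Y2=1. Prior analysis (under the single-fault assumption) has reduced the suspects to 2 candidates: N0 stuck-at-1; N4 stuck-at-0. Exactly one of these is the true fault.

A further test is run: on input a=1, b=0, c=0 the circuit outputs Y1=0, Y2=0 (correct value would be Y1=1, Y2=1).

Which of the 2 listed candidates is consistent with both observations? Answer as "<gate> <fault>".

Evaluate each candidate on input a=1, b=0, c=0:
  N0 stuck-at-1: N0=1 [stuck-at-1], N1=0, N2=1, N3=1, N4=1, N5=1, N6=1, N7=1 → Y1=1, Y2=1 — eliminated
  N4 stuck-at-0: N0=0, N1=0, N2=1, N3=1, N4=0 [stuck-at-0], N5=0, N6=0, N7=0 → Y1=0, Y2=0 — matches
Only N4 stuck-at-0 reproduces the observed Y1=0, Y2=0.

N4 stuck-at-0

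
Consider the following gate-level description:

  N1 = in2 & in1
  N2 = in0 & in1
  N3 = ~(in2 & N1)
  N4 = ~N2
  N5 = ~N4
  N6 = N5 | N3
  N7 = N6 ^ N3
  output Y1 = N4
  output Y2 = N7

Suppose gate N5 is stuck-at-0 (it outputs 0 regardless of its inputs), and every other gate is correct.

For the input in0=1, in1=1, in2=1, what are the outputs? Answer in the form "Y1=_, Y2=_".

Propagate with N5 forced: N1=1, N2=1, N3=0, N4=0, N5=0 [stuck-at-0], N6=0, N7=0.
So the outputs are Y1=0, Y2=0. (Without the fault they would be Y1=0, Y2=1.)

Y1=0, Y2=0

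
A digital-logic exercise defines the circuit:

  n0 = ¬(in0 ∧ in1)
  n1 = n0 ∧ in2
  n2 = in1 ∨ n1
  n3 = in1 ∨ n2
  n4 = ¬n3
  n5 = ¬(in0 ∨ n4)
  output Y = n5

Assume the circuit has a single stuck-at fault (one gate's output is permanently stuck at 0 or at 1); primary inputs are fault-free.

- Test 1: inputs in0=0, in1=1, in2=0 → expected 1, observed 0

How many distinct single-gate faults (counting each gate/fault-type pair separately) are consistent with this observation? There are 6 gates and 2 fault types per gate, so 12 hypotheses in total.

3

Fault-free: n0=1, n1=0, n2=1, n3=1, n4=0, n5=1 → 1. Observed 0.
  n0 stuck-at-0: output 1 ✗
  n0 stuck-at-1: output 1 ✗
  n1 stuck-at-0: output 1 ✗
  n1 stuck-at-1: output 1 ✗
  n2 stuck-at-0: output 1 ✗
  n2 stuck-at-1: output 1 ✗
  n3 stuck-at-0: output 0 ✓
  n3 stuck-at-1: output 1 ✗
  n4 stuck-at-0: output 1 ✗
  n4 stuck-at-1: output 0 ✓
  n5 stuck-at-0: output 0 ✓
  n5 stuck-at-1: output 1 ✗
Consistent faults: {n3 stuck-at-0, n4 stuck-at-1, n5 stuck-at-0} — 3 in all.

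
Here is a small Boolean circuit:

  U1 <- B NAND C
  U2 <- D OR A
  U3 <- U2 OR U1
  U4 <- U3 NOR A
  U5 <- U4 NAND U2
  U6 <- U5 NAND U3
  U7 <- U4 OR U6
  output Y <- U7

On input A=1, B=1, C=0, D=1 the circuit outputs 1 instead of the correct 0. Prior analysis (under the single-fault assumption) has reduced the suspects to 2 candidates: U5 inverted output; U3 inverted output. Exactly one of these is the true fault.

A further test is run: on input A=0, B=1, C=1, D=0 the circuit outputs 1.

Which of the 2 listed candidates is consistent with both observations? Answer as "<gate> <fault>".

Evaluate each candidate on input A=0, B=1, C=1, D=0:
  U5 inverted output: U1=0, U2=0, U3=0, U4=1, U5=0 [inverted output], U6=1, U7=1 → 1 — matches
  U3 inverted output: U1=0, U2=0, U3=1 [inverted output], U4=0, U5=1, U6=0, U7=0 → 0 — eliminated
Only U5 inverted output reproduces the observed 1.

U5 inverted output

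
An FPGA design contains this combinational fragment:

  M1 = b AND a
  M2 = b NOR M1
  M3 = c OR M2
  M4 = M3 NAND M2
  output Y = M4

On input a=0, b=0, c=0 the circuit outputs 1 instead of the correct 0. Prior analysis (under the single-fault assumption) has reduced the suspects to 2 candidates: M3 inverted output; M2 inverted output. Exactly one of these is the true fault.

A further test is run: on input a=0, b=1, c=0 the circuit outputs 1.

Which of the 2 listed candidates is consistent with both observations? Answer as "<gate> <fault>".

Evaluate each candidate on input a=0, b=1, c=0:
  M3 inverted output: M1=0, M2=0, M3=1 [inverted output], M4=1 → 1 — matches
  M2 inverted output: M1=0, M2=1 [inverted output], M3=1, M4=0 → 0 — eliminated
Only M3 inverted output reproduces the observed 1.

M3 inverted output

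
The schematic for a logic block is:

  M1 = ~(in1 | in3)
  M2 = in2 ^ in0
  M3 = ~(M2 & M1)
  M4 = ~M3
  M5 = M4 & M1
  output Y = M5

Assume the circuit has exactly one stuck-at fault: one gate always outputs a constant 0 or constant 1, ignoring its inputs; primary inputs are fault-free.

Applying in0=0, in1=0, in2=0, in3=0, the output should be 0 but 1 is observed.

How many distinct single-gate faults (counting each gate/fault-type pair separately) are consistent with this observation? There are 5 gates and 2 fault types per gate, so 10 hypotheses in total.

Fault-free: M1=1, M2=0, M3=1, M4=0, M5=0 → 0. Observed 1.
  M1 stuck-at-0: output 0 ✗
  M1 stuck-at-1: output 0 ✗
  M2 stuck-at-0: output 0 ✗
  M2 stuck-at-1: output 1 ✓
  M3 stuck-at-0: output 1 ✓
  M3 stuck-at-1: output 0 ✗
  M4 stuck-at-0: output 0 ✗
  M4 stuck-at-1: output 1 ✓
  M5 stuck-at-0: output 0 ✗
  M5 stuck-at-1: output 1 ✓
Consistent faults: {M2 stuck-at-1, M3 stuck-at-0, M4 stuck-at-1, M5 stuck-at-1} — 4 in all.

4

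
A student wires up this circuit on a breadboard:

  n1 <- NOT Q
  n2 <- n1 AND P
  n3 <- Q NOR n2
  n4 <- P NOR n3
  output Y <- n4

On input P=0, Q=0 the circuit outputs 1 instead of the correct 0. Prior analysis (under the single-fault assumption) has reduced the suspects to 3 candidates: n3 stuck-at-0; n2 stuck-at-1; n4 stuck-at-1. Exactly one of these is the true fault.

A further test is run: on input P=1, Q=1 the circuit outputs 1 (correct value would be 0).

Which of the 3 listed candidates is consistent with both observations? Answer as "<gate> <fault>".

n4 stuck-at-1

Evaluate each candidate on input P=1, Q=1:
  n3 stuck-at-0: n1=0, n2=0, n3=0 [stuck-at-0], n4=0 → 0 — eliminated
  n2 stuck-at-1: n1=0, n2=1 [stuck-at-1], n3=0, n4=0 → 0 — eliminated
  n4 stuck-at-1: n1=0, n2=0, n3=0, n4=1 [stuck-at-1] → 1 — matches
Only n4 stuck-at-1 reproduces the observed 1.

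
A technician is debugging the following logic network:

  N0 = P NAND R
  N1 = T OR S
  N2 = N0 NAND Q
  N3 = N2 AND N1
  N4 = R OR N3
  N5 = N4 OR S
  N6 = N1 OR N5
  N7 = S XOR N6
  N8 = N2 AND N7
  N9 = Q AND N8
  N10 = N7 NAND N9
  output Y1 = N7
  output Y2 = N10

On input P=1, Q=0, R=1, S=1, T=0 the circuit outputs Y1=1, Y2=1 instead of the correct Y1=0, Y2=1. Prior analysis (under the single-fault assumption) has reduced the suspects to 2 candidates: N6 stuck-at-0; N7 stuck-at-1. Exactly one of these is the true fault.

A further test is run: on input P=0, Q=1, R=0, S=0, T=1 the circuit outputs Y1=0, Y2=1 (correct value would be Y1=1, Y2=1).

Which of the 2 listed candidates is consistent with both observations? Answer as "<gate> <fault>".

N6 stuck-at-0

Evaluate each candidate on input P=0, Q=1, R=0, S=0, T=1:
  N6 stuck-at-0: N0=1, N1=1, N2=0, N3=0, N4=0, N5=0, N6=0 [stuck-at-0], N7=0, N8=0, N9=0, N10=1 → Y1=0, Y2=1 — matches
  N7 stuck-at-1: N0=1, N1=1, N2=0, N3=0, N4=0, N5=0, N6=1, N7=1 [stuck-at-1], N8=0, N9=0, N10=1 → Y1=1, Y2=1 — eliminated
Only N6 stuck-at-0 reproduces the observed Y1=0, Y2=1.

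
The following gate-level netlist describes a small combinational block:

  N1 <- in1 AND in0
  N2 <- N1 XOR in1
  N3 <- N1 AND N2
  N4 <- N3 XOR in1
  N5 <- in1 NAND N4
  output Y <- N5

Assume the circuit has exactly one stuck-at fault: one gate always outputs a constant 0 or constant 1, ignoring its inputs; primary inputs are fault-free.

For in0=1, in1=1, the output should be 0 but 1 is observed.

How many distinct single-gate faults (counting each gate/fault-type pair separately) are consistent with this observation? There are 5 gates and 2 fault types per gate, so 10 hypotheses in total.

4

Fault-free: N1=1, N2=0, N3=0, N4=1, N5=0 → 0. Observed 1.
  N1 stuck-at-0: output 0 ✗
  N1 stuck-at-1: output 0 ✗
  N2 stuck-at-0: output 0 ✗
  N2 stuck-at-1: output 1 ✓
  N3 stuck-at-0: output 0 ✗
  N3 stuck-at-1: output 1 ✓
  N4 stuck-at-0: output 1 ✓
  N4 stuck-at-1: output 0 ✗
  N5 stuck-at-0: output 0 ✗
  N5 stuck-at-1: output 1 ✓
Consistent faults: {N2 stuck-at-1, N3 stuck-at-1, N4 stuck-at-0, N5 stuck-at-1} — 4 in all.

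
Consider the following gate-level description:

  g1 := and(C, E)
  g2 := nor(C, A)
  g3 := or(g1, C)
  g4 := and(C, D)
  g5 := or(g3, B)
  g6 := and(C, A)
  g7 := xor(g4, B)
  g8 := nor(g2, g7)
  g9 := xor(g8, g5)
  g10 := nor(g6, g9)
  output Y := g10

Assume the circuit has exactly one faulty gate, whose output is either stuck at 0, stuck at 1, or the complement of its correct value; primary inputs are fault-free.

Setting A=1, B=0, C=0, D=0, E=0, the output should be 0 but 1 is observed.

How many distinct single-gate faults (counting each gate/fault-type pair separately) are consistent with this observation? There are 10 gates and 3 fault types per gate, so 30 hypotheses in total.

18

Fault-free: g1=0, g2=0, g3=0, g4=0, g5=0, g6=0, g7=0, g8=1, g9=1, g10=0 → 0. Observed 1.
  g1: stuck-at-1, inverted output ✓; others ✗
  g2: stuck-at-1, inverted output ✓; others ✗
  g3: stuck-at-1, inverted output ✓; others ✗
  g4: stuck-at-1, inverted output ✓; others ✗
  g5: stuck-at-1, inverted output ✓; others ✗
  g6: none of the 3 fault types match ✗
  g7: stuck-at-1, inverted output ✓; others ✗
  g8: stuck-at-0, inverted output ✓; others ✗
  g9: stuck-at-0, inverted output ✓; others ✗
  g10: stuck-at-1, inverted output ✓; others ✗
Consistent faults: {g1 stuck-at-1, g1 inverted output, g2 stuck-at-1, g2 inverted output, g3 stuck-at-1, g3 inverted output, g4 stuck-at-1, g4 inverted output, g5 stuck-at-1, g5 inverted output, g7 stuck-at-1, g7 inverted output, g8 stuck-at-0, g8 inverted output, g9 stuck-at-0, g9 inverted output, g10 stuck-at-1, g10 inverted output} — 18 in all.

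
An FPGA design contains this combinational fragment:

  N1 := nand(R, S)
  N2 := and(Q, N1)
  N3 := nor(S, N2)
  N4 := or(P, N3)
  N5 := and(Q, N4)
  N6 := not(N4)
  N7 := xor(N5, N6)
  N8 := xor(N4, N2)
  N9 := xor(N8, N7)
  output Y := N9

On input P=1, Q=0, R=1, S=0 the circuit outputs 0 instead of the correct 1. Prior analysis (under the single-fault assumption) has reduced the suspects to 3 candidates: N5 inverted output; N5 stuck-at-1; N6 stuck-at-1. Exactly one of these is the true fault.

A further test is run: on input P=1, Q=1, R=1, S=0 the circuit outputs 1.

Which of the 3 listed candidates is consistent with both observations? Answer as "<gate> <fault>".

Evaluate each candidate on input P=1, Q=1, R=1, S=0:
  N5 inverted output: N1=1, N2=1, N3=0, N4=1, N5=0 [inverted output], N6=0, N7=0, N8=0, N9=0 → 0 — eliminated
  N5 stuck-at-1: N1=1, N2=1, N3=0, N4=1, N5=1 [stuck-at-1], N6=0, N7=1, N8=0, N9=1 → 1 — matches
  N6 stuck-at-1: N1=1, N2=1, N3=0, N4=1, N5=1, N6=1 [stuck-at-1], N7=0, N8=0, N9=0 → 0 — eliminated
Only N5 stuck-at-1 reproduces the observed 1.

N5 stuck-at-1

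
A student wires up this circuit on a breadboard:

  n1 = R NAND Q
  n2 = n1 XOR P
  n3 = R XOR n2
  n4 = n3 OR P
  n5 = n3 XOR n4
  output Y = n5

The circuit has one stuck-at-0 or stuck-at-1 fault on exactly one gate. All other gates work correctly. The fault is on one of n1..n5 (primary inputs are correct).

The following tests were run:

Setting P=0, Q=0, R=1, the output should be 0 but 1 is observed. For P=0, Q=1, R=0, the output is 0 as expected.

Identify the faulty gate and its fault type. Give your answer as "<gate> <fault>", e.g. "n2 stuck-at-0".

n4 stuck-at-1

Fault-free values for test 1 (P=0, Q=0, R=1): n1=1, n2=1, n3=0, n4=0, n5=0, giving Y=0. Observed 1.
Test 1: faults giving observed 1 are {n4 stuck-at-1, n5 stuck-at-1}.
Test 2 (P=0, Q=1, R=0): fault-free n1=1, n2=1, n3=1, n4=1, n5=0 → 0; observed 0. Eliminates n5 stuck-at-1.
Only n4 stuck-at-1 is consistent with every test.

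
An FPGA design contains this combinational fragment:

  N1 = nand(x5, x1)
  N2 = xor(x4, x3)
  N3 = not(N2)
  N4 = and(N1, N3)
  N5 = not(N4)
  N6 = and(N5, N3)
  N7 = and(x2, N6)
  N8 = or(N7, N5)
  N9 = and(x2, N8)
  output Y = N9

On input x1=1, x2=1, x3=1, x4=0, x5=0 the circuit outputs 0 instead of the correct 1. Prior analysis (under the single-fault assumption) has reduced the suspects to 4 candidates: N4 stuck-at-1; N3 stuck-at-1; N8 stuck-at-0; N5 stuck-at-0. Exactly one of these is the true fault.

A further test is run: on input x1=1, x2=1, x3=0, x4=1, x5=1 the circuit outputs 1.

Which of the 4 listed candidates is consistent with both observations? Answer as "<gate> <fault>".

N3 stuck-at-1

Evaluate each candidate on input x1=1, x2=1, x3=0, x4=1, x5=1:
  N4 stuck-at-1: N1=0, N2=1, N3=0, N4=1 [stuck-at-1], N5=0, N6=0, N7=0, N8=0, N9=0 → 0 — eliminated
  N3 stuck-at-1: N1=0, N2=1, N3=1 [stuck-at-1], N4=0, N5=1, N6=1, N7=1, N8=1, N9=1 → 1 — matches
  N8 stuck-at-0: N1=0, N2=1, N3=0, N4=0, N5=1, N6=0, N7=0, N8=0 [stuck-at-0], N9=0 → 0 — eliminated
  N5 stuck-at-0: N1=0, N2=1, N3=0, N4=0, N5=0 [stuck-at-0], N6=0, N7=0, N8=0, N9=0 → 0 — eliminated
Only N3 stuck-at-1 reproduces the observed 1.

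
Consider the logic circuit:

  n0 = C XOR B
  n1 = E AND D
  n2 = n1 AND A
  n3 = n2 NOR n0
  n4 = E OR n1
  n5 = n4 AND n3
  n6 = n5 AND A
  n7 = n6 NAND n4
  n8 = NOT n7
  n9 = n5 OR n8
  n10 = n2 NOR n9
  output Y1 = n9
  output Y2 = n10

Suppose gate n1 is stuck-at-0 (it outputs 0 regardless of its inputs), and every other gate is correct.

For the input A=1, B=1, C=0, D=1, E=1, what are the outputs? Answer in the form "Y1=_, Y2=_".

Y1=0, Y2=1

Propagate with n1 forced: n0=1, n1=0 [stuck-at-0], n2=0, n3=0, n4=1, n5=0, n6=0, n7=1, n8=0, n9=0, n10=1.
So the outputs are Y1=0, Y2=1. (Without the fault they would be Y1=0, Y2=0.)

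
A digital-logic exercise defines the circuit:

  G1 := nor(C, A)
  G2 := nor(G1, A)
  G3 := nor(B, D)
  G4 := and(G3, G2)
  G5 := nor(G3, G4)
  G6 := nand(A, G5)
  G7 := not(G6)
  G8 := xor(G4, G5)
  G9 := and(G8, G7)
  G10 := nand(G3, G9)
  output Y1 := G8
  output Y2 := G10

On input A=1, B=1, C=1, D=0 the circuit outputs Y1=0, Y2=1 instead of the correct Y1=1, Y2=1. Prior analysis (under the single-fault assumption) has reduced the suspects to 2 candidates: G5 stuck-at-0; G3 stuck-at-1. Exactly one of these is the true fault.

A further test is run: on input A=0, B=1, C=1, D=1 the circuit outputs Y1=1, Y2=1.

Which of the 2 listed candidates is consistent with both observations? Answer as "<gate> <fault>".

G3 stuck-at-1

Evaluate each candidate on input A=0, B=1, C=1, D=1:
  G5 stuck-at-0: G1=0, G2=1, G3=0, G4=0, G5=0 [stuck-at-0], G6=1, G7=0, G8=0, G9=0, G10=1 → Y1=0, Y2=1 — eliminated
  G3 stuck-at-1: G1=0, G2=1, G3=1 [stuck-at-1], G4=1, G5=0, G6=1, G7=0, G8=1, G9=0, G10=1 → Y1=1, Y2=1 — matches
Only G3 stuck-at-1 reproduces the observed Y1=1, Y2=1.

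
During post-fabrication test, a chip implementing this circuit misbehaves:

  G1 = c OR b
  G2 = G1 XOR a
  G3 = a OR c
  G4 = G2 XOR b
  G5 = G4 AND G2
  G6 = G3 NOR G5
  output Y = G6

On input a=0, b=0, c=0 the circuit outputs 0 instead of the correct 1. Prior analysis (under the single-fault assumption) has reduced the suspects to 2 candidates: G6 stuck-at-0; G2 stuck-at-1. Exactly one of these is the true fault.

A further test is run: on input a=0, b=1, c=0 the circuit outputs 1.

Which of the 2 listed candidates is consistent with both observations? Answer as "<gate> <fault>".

G2 stuck-at-1

Evaluate each candidate on input a=0, b=1, c=0:
  G6 stuck-at-0: G1=1, G2=1, G3=0, G4=0, G5=0, G6=0 [stuck-at-0] → 0 — eliminated
  G2 stuck-at-1: G1=1, G2=1 [stuck-at-1], G3=0, G4=0, G5=0, G6=1 → 1 — matches
Only G2 stuck-at-1 reproduces the observed 1.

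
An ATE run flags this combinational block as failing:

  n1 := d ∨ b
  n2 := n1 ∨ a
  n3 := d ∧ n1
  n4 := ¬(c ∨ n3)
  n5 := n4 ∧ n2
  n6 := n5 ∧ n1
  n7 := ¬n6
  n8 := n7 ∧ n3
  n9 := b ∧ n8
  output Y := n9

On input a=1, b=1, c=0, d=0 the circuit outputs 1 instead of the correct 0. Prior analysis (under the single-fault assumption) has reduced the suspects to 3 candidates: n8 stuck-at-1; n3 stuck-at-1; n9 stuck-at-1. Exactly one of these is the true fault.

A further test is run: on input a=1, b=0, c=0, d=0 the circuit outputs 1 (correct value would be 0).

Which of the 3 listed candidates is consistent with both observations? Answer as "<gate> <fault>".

Evaluate each candidate on input a=1, b=0, c=0, d=0:
  n8 stuck-at-1: n1=0, n2=1, n3=0, n4=1, n5=1, n6=0, n7=1, n8=1 [stuck-at-1], n9=0 → 0 — eliminated
  n3 stuck-at-1: n1=0, n2=1, n3=1 [stuck-at-1], n4=0, n5=0, n6=0, n7=1, n8=1, n9=0 → 0 — eliminated
  n9 stuck-at-1: n1=0, n2=1, n3=0, n4=1, n5=1, n6=0, n7=1, n8=0, n9=1 [stuck-at-1] → 1 — matches
Only n9 stuck-at-1 reproduces the observed 1.

n9 stuck-at-1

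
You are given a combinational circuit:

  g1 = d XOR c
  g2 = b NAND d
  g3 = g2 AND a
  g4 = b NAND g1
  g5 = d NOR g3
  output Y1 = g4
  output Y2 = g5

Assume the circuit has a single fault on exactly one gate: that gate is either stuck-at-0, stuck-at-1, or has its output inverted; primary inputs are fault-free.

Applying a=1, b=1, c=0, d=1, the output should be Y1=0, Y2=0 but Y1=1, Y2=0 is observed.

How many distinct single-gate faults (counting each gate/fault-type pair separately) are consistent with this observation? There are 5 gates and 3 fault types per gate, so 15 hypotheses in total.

4

Fault-free: g1=1, g2=0, g3=0, g4=0, g5=0 → Y1=0, Y2=0. Observed Y1=1, Y2=0.
  g1: stuck-at-0, inverted output ✓; others ✗
  g2: none of the 3 fault types match ✗
  g3: none of the 3 fault types match ✗
  g4: stuck-at-1, inverted output ✓; others ✗
  g5: none of the 3 fault types match ✗
Consistent faults: {g1 stuck-at-0, g1 inverted output, g4 stuck-at-1, g4 inverted output} — 4 in all.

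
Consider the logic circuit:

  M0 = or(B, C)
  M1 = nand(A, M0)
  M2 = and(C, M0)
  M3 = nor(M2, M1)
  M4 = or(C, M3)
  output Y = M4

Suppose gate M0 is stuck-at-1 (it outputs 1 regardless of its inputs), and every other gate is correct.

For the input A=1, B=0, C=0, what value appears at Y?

Propagate with M0 forced: M0=1 [stuck-at-1], M1=0, M2=0, M3=1, M4=1.
So Y = 1. (Without the fault it would be 0.)

1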